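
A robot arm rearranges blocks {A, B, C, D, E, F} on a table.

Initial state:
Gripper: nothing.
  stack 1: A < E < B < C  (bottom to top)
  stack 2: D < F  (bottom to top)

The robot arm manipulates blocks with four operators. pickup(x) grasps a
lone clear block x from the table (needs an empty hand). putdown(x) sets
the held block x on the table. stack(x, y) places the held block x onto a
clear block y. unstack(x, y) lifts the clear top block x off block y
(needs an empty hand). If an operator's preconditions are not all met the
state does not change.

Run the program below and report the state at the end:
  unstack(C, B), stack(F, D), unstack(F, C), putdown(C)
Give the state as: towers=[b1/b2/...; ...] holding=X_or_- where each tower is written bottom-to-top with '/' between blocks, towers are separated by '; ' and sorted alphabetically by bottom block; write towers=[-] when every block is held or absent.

step 1 (unstack(C, B)): towers=[A/E/B; D/F] holding=C
step 2 (stack(F, D)) [no-op]: towers=[A/E/B; D/F] holding=C
step 3 (unstack(F, C)) [no-op]: towers=[A/E/B; D/F] holding=C
step 4 (putdown(C)): towers=[A/E/B; C; D/F] holding=-

towers=[A/E/B; C; D/F] holding=-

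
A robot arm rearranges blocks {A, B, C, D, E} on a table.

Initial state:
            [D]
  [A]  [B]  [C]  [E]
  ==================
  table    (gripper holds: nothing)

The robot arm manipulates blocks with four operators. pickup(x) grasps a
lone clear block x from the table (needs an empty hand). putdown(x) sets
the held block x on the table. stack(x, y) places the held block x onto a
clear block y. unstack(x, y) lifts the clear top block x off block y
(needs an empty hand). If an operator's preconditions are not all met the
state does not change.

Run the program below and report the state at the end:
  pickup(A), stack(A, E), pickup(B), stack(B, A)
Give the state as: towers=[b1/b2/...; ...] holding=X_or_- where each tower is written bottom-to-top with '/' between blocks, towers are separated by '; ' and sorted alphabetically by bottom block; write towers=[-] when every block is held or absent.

towers=[C/D; E/A/B] holding=-

step 1 (pickup(A)): towers=[B; C/D; E] holding=A
step 2 (stack(A, E)): towers=[B; C/D; E/A] holding=-
step 3 (pickup(B)): towers=[C/D; E/A] holding=B
step 4 (stack(B, A)): towers=[C/D; E/A/B] holding=-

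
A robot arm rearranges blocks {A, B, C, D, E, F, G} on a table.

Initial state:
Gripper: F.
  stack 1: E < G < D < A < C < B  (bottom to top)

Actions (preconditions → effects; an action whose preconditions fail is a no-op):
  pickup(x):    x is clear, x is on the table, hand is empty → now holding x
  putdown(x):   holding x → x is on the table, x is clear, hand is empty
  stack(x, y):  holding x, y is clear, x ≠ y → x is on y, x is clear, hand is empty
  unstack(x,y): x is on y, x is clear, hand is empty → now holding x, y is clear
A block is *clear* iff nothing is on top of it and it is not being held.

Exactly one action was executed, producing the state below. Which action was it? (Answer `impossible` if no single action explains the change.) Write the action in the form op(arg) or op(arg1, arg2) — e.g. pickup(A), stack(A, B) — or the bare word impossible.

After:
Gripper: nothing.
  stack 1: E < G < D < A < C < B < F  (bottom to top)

target: towers=[E/G/D/A/C/B/F] holding=-
        putdown(F) → towers=[E/G/D/A/C/B; F] holding=-
       stack(F, B) → towers=[E/G/D/A/C/B/F] holding=-  ← match

stack(F, B)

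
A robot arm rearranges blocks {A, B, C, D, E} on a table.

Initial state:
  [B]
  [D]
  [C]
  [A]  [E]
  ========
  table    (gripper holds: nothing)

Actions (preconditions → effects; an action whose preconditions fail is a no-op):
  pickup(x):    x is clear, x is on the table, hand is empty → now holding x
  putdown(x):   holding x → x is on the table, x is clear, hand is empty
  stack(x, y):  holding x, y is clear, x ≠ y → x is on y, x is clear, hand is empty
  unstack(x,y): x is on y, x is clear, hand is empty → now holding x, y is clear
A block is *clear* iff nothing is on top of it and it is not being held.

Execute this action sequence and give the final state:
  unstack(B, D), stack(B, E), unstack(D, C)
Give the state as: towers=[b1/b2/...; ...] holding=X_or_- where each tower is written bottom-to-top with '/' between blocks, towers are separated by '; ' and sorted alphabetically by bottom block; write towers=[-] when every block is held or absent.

step 1 (unstack(B, D)): towers=[A/C/D; E] holding=B
step 2 (stack(B, E)): towers=[A/C/D; E/B] holding=-
step 3 (unstack(D, C)): towers=[A/C; E/B] holding=D

towers=[A/C; E/B] holding=D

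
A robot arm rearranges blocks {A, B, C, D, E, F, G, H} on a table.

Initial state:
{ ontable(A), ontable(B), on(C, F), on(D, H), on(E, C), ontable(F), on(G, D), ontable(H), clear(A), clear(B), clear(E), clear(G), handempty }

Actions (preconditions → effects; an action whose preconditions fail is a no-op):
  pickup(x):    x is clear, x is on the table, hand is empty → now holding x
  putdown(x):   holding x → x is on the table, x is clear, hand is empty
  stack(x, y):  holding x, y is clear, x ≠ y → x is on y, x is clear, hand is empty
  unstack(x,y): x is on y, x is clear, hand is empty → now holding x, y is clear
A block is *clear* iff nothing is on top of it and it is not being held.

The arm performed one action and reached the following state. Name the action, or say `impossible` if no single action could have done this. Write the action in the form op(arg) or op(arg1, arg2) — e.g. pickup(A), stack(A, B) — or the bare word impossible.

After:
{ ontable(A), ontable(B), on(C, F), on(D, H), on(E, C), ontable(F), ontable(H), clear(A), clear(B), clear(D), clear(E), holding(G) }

unstack(G, D)

target: towers=[A; B; F/C/E; H/D] holding=G
     unstack(G, D) → towers=[A; B; F/C/E; H/D] holding=G  ← match
         pickup(A) → towers=[B; F/C/E; H/D/G] holding=A
     unstack(E, C) → towers=[A; B; F/C; H/D/G] holding=E
         pickup(B) → towers=[A; F/C/E; H/D/G] holding=B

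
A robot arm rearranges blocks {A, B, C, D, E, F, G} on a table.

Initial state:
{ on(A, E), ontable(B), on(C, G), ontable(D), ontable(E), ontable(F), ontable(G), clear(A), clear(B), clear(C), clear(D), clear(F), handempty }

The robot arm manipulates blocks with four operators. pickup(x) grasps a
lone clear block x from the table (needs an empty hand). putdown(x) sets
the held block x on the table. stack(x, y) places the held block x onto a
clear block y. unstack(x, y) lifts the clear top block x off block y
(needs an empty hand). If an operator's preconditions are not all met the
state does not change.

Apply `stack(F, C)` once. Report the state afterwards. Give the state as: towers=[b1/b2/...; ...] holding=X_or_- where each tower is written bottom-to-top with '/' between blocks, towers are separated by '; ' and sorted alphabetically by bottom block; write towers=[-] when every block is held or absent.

before: towers=[B; D; E/A; F; G/C] holding=-
pre[stack(F, C)]: holding(F) no, clear(C) yes, F≠C yes
holding(F) unmet → stack(F, C) is a no-op
after:  towers=[B; D; E/A; F; G/C] holding=-

towers=[B; D; E/A; F; G/C] holding=-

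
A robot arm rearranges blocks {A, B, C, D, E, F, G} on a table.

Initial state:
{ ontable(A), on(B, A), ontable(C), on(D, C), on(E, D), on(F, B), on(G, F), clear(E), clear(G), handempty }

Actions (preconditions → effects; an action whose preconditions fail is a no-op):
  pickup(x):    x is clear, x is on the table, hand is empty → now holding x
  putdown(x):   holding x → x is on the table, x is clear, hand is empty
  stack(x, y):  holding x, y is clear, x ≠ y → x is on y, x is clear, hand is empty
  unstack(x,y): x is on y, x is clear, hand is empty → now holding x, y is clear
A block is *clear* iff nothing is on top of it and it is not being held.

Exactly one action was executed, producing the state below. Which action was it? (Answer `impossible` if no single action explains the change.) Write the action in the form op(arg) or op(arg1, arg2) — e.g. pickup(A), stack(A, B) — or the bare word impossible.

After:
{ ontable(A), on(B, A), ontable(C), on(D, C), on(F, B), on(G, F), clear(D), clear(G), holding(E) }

target: towers=[A/B/F/G; C/D] holding=E
     unstack(G, F) → towers=[A/B/F; C/D/E] holding=G
     unstack(E, D) → towers=[A/B/F/G; C/D] holding=E  ← match

unstack(E, D)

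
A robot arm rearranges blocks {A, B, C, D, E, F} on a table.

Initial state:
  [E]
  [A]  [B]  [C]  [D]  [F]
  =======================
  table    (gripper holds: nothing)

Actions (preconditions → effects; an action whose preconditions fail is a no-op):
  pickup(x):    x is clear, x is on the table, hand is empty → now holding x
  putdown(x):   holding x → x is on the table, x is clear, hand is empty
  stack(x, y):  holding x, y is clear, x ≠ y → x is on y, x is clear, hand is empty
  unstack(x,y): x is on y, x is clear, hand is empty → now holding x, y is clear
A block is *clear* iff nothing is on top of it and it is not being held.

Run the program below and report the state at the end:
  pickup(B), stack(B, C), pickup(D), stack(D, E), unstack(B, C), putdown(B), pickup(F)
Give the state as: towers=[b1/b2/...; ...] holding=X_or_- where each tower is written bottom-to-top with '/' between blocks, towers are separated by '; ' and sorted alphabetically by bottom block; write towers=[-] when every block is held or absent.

step 1 (pickup(B)): towers=[A/E; C; D; F] holding=B
step 2 (stack(B, C)): towers=[A/E; C/B; D; F] holding=-
step 3 (pickup(D)): towers=[A/E; C/B; F] holding=D
step 4 (stack(D, E)): towers=[A/E/D; C/B; F] holding=-
step 5 (unstack(B, C)): towers=[A/E/D; C; F] holding=B
step 6 (putdown(B)): towers=[A/E/D; B; C; F] holding=-
step 7 (pickup(F)): towers=[A/E/D; B; C] holding=F

towers=[A/E/D; B; C] holding=F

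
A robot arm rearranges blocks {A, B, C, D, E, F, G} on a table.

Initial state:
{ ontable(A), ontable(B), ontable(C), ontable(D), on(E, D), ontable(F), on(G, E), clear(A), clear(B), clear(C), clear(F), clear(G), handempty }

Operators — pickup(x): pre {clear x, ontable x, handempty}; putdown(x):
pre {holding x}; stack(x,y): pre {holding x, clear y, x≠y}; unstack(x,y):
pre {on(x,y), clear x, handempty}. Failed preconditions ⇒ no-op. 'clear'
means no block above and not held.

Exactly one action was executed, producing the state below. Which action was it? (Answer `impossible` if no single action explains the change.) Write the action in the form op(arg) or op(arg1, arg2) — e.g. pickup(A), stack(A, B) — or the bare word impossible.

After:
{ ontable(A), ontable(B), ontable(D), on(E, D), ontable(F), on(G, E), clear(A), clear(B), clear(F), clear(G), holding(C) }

pickup(C)

target: towers=[A; B; D/E/G; F] holding=C
         pickup(B) → towers=[A; C; D/E/G; F] holding=B
         pickup(F) → towers=[A; B; C; D/E/G] holding=F
     unstack(G, E) → towers=[A; B; C; D/E; F] holding=G
         pickup(A) → towers=[B; C; D/E/G; F] holding=A
         pickup(C) → towers=[A; B; D/E/G; F] holding=C  ← match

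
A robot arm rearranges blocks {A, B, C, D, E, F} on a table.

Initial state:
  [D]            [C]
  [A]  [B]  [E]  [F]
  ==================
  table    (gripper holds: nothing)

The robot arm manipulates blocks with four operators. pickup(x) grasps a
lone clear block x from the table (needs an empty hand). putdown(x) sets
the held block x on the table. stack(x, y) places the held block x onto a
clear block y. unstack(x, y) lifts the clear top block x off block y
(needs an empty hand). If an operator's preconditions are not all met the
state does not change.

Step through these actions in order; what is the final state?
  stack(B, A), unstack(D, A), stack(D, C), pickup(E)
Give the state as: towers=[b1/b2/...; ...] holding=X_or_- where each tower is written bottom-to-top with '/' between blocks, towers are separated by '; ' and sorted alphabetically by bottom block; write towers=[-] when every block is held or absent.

step 1 (stack(B, A)) [no-op]: towers=[A/D; B; E; F/C] holding=-
step 2 (unstack(D, A)): towers=[A; B; E; F/C] holding=D
step 3 (stack(D, C)): towers=[A; B; E; F/C/D] holding=-
step 4 (pickup(E)): towers=[A; B; F/C/D] holding=E

towers=[A; B; F/C/D] holding=E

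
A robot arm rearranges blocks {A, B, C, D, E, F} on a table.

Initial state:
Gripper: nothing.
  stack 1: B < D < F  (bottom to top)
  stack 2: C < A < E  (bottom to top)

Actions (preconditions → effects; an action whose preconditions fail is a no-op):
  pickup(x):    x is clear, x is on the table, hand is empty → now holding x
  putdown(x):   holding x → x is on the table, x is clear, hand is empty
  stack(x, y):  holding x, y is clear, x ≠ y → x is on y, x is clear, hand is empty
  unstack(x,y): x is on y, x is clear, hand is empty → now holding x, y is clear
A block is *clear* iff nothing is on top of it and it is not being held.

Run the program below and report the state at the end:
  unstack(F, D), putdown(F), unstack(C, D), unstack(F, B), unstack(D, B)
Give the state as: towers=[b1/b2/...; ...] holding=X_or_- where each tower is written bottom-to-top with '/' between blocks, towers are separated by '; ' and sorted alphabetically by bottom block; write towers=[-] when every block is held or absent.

step 1 (unstack(F, D)): towers=[B/D; C/A/E] holding=F
step 2 (putdown(F)): towers=[B/D; C/A/E; F] holding=-
step 3 (unstack(C, D)) [no-op]: towers=[B/D; C/A/E; F] holding=-
step 4 (unstack(F, B)) [no-op]: towers=[B/D; C/A/E; F] holding=-
step 5 (unstack(D, B)): towers=[B; C/A/E; F] holding=D

towers=[B; C/A/E; F] holding=D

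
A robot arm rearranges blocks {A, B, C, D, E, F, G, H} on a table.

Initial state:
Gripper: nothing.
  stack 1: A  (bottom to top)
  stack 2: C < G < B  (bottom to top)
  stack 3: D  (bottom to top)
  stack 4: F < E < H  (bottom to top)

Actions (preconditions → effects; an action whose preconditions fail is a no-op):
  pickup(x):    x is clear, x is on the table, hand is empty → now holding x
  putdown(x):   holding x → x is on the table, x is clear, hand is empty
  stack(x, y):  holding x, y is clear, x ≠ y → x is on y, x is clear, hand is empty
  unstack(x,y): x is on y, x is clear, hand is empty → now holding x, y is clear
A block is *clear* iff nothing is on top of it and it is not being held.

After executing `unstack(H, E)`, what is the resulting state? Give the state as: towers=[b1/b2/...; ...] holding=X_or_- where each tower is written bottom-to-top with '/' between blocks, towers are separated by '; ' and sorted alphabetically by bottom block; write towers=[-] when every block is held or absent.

before: towers=[A; C/G/B; D; F/E/H] holding=-
pre[unstack(H, E)]: on(H,E) ✓, clear(H) ✓, handempty ✓
all met → apply unstack(H, E)
after:  towers=[A; C/G/B; D; F/E] holding=H

towers=[A; C/G/B; D; F/E] holding=H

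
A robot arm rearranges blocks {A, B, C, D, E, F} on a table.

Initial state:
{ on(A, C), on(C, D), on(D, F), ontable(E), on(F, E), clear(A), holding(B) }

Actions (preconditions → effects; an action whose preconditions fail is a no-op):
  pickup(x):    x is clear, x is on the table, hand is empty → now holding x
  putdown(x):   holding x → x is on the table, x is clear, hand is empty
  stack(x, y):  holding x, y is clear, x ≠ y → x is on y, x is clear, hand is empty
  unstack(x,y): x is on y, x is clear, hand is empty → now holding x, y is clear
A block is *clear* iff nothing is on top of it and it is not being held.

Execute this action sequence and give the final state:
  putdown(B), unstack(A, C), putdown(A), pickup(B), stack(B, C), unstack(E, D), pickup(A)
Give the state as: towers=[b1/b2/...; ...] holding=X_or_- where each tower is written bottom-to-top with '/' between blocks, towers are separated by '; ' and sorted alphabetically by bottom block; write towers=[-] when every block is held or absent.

step 1 (putdown(B)): towers=[B; E/F/D/C/A] holding=-
step 2 (unstack(A, C)): towers=[B; E/F/D/C] holding=A
step 3 (putdown(A)): towers=[A; B; E/F/D/C] holding=-
step 4 (pickup(B)): towers=[A; E/F/D/C] holding=B
step 5 (stack(B, C)): towers=[A; E/F/D/C/B] holding=-
step 6 (unstack(E, D)) [no-op]: towers=[A; E/F/D/C/B] holding=-
step 7 (pickup(A)): towers=[E/F/D/C/B] holding=A

towers=[E/F/D/C/B] holding=A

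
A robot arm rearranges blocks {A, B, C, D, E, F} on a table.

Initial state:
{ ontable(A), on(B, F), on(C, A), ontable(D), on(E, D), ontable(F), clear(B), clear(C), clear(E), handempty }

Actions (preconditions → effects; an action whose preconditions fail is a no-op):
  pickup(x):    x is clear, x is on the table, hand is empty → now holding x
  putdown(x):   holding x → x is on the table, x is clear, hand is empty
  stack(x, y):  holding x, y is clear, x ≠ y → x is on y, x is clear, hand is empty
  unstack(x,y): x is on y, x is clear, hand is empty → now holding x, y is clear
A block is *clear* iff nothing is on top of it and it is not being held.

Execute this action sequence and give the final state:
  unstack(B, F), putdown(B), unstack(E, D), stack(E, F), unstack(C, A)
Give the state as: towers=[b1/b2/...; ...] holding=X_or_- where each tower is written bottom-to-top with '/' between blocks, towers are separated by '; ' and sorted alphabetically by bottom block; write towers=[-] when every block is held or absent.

step 1 (unstack(B, F)): towers=[A/C; D/E; F] holding=B
step 2 (putdown(B)): towers=[A/C; B; D/E; F] holding=-
step 3 (unstack(E, D)): towers=[A/C; B; D; F] holding=E
step 4 (stack(E, F)): towers=[A/C; B; D; F/E] holding=-
step 5 (unstack(C, A)): towers=[A; B; D; F/E] holding=C

towers=[A; B; D; F/E] holding=C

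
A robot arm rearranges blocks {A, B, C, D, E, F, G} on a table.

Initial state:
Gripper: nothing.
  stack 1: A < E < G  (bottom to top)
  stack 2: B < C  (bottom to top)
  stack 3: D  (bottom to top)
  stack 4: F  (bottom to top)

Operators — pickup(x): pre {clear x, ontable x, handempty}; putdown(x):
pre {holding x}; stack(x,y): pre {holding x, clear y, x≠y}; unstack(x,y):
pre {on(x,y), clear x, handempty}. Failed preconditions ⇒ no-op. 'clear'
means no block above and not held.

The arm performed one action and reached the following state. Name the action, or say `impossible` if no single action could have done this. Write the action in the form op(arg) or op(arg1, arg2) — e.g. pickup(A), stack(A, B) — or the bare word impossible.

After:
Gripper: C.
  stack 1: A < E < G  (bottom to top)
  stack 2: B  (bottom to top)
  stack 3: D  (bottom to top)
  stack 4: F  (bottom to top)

unstack(C, B)

target: towers=[A/E/G; B; D; F] holding=C
         pickup(F) → towers=[A/E/G; B/C; D] holding=F
     unstack(G, E) → towers=[A/E; B/C; D; F] holding=G
         pickup(D) → towers=[A/E/G; B/C; F] holding=D
     unstack(C, B) → towers=[A/E/G; B; D; F] holding=C  ← match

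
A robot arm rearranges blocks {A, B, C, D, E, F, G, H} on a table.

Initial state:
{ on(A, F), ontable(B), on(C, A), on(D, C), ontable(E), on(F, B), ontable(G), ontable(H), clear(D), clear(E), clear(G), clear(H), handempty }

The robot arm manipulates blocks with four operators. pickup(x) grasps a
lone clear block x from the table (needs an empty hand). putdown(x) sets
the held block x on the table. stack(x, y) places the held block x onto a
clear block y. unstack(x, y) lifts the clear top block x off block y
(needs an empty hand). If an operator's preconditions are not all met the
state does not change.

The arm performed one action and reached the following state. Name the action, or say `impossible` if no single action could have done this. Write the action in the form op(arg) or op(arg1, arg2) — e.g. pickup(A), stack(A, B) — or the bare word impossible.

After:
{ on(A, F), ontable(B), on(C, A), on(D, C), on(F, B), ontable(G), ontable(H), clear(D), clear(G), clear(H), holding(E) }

target: towers=[B/F/A/C/D; G; H] holding=E
         pickup(G) → towers=[B/F/A/C/D; E; H] holding=G
         pickup(E) → towers=[B/F/A/C/D; G; H] holding=E  ← match
         pickup(H) → towers=[B/F/A/C/D; E; G] holding=H
     unstack(D, C) → towers=[B/F/A/C; E; G; H] holding=D

pickup(E)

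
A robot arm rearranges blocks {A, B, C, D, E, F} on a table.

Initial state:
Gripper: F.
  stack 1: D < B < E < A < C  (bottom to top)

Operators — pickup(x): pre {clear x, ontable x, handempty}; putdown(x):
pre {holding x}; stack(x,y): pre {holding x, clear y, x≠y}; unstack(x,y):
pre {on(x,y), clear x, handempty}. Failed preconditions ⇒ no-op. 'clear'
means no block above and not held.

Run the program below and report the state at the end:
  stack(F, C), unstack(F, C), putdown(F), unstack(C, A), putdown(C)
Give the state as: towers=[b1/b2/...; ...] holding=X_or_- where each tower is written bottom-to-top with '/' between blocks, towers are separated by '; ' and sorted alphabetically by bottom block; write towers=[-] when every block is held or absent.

step 1 (stack(F, C)): towers=[D/B/E/A/C/F] holding=-
step 2 (unstack(F, C)): towers=[D/B/E/A/C] holding=F
step 3 (putdown(F)): towers=[D/B/E/A/C; F] holding=-
step 4 (unstack(C, A)): towers=[D/B/E/A; F] holding=C
step 5 (putdown(C)): towers=[C; D/B/E/A; F] holding=-

towers=[C; D/B/E/A; F] holding=-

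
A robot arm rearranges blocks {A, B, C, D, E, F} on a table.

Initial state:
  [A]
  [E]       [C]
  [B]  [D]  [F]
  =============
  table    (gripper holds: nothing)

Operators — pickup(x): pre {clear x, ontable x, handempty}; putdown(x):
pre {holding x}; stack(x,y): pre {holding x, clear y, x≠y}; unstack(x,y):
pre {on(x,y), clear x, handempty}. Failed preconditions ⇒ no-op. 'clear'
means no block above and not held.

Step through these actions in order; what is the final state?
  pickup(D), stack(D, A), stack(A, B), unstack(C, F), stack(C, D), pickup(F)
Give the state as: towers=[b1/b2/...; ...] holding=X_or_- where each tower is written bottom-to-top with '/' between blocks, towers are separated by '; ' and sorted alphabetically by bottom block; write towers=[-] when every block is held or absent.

towers=[B/E/A/D/C] holding=F

step 1 (pickup(D)): towers=[B/E/A; F/C] holding=D
step 2 (stack(D, A)): towers=[B/E/A/D; F/C] holding=-
step 3 (stack(A, B)) [no-op]: towers=[B/E/A/D; F/C] holding=-
step 4 (unstack(C, F)): towers=[B/E/A/D; F] holding=C
step 5 (stack(C, D)): towers=[B/E/A/D/C; F] holding=-
step 6 (pickup(F)): towers=[B/E/A/D/C] holding=F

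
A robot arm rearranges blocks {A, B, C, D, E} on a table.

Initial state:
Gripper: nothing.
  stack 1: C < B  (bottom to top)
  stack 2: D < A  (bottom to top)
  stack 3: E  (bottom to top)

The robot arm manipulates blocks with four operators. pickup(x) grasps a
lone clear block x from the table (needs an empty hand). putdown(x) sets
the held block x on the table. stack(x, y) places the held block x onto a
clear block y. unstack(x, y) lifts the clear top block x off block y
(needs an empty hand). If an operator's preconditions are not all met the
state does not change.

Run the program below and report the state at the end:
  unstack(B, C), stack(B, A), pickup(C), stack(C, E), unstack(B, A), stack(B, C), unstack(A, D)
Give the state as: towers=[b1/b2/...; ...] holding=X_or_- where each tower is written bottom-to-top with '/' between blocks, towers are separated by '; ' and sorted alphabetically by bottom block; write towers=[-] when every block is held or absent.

towers=[D; E/C/B] holding=A

step 1 (unstack(B, C)): towers=[C; D/A; E] holding=B
step 2 (stack(B, A)): towers=[C; D/A/B; E] holding=-
step 3 (pickup(C)): towers=[D/A/B; E] holding=C
step 4 (stack(C, E)): towers=[D/A/B; E/C] holding=-
step 5 (unstack(B, A)): towers=[D/A; E/C] holding=B
step 6 (stack(B, C)): towers=[D/A; E/C/B] holding=-
step 7 (unstack(A, D)): towers=[D; E/C/B] holding=A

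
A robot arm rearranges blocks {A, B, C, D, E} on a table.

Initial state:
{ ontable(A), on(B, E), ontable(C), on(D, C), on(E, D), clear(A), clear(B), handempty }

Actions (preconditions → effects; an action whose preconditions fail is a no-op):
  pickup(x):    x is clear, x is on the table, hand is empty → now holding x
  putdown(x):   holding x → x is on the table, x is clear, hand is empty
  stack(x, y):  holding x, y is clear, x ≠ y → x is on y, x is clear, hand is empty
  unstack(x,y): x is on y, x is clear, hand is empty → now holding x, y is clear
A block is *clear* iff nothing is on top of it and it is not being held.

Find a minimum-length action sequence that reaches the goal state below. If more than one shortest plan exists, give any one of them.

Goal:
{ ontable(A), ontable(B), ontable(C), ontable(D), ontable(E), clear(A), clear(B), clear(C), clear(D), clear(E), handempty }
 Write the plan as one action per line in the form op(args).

step 1 (unstack(B, E)): towers=[A; C/D/E] holding=B
step 2 (putdown(B)): towers=[A; B; C/D/E] holding=-
step 3 (unstack(E, D)): towers=[A; B; C/D] holding=E
step 4 (putdown(E)): towers=[A; B; C/D; E] holding=-
step 5 (unstack(D, C)): towers=[A; B; C; E] holding=D
step 6 (putdown(D)): towers=[A; B; C; D; E] holding=-
goal check: towers=[A; B; C; D; E] holding=- — reached (length 6, optimal by BFS)

unstack(B, E)
putdown(B)
unstack(E, D)
putdown(E)
unstack(D, C)
putdown(D)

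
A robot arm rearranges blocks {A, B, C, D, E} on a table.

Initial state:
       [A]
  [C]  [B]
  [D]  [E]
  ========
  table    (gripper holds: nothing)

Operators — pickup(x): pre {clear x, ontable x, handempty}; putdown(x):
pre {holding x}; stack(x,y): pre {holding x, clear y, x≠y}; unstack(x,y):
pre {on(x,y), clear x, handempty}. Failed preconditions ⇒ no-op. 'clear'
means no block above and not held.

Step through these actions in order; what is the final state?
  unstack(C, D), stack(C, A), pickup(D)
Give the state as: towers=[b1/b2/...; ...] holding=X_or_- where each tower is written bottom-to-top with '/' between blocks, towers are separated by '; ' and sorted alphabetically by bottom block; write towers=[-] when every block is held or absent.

step 1 (unstack(C, D)): towers=[D; E/B/A] holding=C
step 2 (stack(C, A)): towers=[D; E/B/A/C] holding=-
step 3 (pickup(D)): towers=[E/B/A/C] holding=D

towers=[E/B/A/C] holding=D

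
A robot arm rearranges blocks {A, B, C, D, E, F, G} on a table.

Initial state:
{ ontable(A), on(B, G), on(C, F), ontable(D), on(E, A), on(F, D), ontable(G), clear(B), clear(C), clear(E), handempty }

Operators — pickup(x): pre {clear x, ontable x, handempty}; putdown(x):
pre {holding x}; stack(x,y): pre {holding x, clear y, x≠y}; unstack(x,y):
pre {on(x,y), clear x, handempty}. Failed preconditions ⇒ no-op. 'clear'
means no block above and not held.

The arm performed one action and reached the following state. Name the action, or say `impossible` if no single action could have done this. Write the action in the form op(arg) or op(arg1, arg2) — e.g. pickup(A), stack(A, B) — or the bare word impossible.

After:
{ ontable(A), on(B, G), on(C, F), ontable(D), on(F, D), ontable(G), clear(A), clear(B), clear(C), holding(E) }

target: towers=[A; D/F/C; G/B] holding=E
     unstack(B, G) → towers=[A/E; D/F/C; G] holding=B
     unstack(E, A) → towers=[A; D/F/C; G/B] holding=E  ← match
     unstack(C, F) → towers=[A/E; D/F; G/B] holding=C

unstack(E, A)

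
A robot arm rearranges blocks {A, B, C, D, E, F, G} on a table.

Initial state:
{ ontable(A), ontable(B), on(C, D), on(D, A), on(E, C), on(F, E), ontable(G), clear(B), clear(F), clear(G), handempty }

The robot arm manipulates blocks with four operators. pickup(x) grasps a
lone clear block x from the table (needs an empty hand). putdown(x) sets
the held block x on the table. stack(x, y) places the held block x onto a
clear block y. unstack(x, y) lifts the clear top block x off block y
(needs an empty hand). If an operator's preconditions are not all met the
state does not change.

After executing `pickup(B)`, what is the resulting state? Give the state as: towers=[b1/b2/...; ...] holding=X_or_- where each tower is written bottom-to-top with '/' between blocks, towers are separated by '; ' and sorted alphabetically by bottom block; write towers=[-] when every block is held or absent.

before: towers=[A/D/C/E/F; B; G] holding=-
pre[pickup(B)]: clear(B) ok, ontable(B) ok, handempty ok
all met → apply pickup(B)
after:  towers=[A/D/C/E/F; G] holding=B

towers=[A/D/C/E/F; G] holding=B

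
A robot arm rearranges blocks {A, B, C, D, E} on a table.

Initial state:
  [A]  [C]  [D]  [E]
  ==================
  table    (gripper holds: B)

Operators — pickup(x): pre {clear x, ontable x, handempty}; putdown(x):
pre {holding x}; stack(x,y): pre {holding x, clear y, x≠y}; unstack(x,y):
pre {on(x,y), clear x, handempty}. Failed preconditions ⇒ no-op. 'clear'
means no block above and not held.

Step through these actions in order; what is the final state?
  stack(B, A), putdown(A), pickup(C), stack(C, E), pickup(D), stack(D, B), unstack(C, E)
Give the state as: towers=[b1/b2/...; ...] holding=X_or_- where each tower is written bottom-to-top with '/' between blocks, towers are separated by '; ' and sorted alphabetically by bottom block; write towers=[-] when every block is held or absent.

step 1 (stack(B, A)): towers=[A/B; C; D; E] holding=-
step 2 (putdown(A)) [no-op]: towers=[A/B; C; D; E] holding=-
step 3 (pickup(C)): towers=[A/B; D; E] holding=C
step 4 (stack(C, E)): towers=[A/B; D; E/C] holding=-
step 5 (pickup(D)): towers=[A/B; E/C] holding=D
step 6 (stack(D, B)): towers=[A/B/D; E/C] holding=-
step 7 (unstack(C, E)): towers=[A/B/D; E] holding=C

towers=[A/B/D; E] holding=C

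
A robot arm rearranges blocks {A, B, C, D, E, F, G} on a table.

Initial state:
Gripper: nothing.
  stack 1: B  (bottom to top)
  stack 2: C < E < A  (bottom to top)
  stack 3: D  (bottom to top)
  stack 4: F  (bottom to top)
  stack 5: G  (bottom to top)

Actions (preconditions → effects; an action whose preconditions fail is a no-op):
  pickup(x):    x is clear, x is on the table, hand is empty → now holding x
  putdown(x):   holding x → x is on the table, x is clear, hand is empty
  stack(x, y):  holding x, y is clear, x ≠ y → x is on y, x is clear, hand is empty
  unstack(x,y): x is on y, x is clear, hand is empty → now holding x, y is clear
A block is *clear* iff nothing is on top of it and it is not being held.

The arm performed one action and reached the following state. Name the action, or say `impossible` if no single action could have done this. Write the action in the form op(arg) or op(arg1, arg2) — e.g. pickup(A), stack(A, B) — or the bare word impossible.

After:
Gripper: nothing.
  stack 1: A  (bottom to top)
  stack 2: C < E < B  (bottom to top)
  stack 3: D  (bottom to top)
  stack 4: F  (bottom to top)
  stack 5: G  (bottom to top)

impossible

target: towers=[A; C/E/B; D; F; G] holding=-
         pickup(B) → towers=[C/E/A; D; F; G] holding=B
         pickup(F) → towers=[B; C/E/A; D; G] holding=F
         pickup(G) → towers=[B; C/E/A; D; F] holding=G
         pickup(D) → towers=[B; C/E/A; F; G] holding=D
     unstack(A, E) → towers=[B; C/E; D; F; G] holding=A
none of the 5 applicable actions match → impossible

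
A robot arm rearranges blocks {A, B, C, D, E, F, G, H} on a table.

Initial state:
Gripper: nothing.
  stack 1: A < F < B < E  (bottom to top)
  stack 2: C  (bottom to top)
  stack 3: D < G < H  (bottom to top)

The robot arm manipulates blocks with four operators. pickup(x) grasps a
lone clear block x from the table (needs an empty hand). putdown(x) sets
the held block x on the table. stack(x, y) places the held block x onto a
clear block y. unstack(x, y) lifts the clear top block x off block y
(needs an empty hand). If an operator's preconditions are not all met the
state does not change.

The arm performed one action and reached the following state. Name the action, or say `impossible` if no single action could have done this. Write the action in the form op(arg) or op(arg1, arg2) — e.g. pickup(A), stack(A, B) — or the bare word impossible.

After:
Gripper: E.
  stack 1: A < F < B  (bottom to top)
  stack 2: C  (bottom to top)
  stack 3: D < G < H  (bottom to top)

target: towers=[A/F/B; C; D/G/H] holding=E
     unstack(E, B) → towers=[A/F/B; C; D/G/H] holding=E  ← match
     unstack(H, G) → towers=[A/F/B/E; C; D/G] holding=H
         pickup(C) → towers=[A/F/B/E; D/G/H] holding=C

unstack(E, B)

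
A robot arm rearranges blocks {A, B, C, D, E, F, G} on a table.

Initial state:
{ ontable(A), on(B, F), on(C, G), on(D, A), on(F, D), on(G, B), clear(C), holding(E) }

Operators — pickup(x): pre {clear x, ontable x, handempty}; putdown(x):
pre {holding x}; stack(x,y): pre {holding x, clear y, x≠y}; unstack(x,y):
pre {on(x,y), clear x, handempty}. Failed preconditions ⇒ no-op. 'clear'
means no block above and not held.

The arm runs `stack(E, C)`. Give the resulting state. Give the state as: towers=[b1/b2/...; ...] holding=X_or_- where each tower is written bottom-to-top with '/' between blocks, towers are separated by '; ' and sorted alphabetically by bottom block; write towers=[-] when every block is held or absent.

towers=[A/D/F/B/G/C/E] holding=-

before: towers=[A/D/F/B/G/C] holding=E
pre[stack(E, C)]: holding(E) ok, clear(C) ok, E≠C ok
all met → apply stack(E, C)
after:  towers=[A/D/F/B/G/C/E] holding=-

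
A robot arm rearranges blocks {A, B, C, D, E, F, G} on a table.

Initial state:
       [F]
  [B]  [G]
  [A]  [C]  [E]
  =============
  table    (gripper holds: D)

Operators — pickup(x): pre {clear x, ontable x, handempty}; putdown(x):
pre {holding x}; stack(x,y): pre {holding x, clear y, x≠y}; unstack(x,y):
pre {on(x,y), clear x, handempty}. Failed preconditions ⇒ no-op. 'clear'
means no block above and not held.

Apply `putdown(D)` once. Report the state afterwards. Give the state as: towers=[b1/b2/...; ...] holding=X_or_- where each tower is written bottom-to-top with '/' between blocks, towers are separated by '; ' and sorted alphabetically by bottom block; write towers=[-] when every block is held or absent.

towers=[A/B; C/G/F; D; E] holding=-

before: towers=[A/B; C/G/F; E] holding=D
pre[putdown(D)]: holding(D) ok
all met → apply putdown(D)
after:  towers=[A/B; C/G/F; D; E] holding=-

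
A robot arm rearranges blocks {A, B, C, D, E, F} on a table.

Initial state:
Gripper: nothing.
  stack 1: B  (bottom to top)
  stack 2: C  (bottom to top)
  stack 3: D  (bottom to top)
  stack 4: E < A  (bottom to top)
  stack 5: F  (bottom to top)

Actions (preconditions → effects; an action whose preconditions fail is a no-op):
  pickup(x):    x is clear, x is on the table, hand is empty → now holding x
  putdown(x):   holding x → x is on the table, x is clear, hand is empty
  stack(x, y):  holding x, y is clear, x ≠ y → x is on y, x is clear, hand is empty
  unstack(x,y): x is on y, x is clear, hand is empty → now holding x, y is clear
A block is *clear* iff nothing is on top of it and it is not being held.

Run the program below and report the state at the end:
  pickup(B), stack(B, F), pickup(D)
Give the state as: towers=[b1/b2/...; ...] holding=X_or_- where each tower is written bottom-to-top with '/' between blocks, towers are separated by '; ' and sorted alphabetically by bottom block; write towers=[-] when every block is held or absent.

step 1 (pickup(B)): towers=[C; D; E/A; F] holding=B
step 2 (stack(B, F)): towers=[C; D; E/A; F/B] holding=-
step 3 (pickup(D)): towers=[C; E/A; F/B] holding=D

towers=[C; E/A; F/B] holding=D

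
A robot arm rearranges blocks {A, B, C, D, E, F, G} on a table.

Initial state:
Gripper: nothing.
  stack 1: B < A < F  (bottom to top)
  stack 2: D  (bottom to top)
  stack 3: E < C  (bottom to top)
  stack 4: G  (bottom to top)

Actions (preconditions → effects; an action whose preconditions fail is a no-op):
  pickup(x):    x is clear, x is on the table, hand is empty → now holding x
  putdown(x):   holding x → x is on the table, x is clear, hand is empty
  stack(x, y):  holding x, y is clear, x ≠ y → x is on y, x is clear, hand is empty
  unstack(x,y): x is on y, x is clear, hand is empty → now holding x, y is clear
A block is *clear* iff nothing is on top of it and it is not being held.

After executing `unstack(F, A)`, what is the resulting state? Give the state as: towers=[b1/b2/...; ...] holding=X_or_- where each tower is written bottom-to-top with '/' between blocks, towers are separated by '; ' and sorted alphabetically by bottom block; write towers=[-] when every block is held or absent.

towers=[B/A; D; E/C; G] holding=F

before: towers=[B/A/F; D; E/C; G] holding=-
pre[unstack(F, A)]: on(F,A) ✓, clear(F) ✓, handempty ✓
all met → apply unstack(F, A)
after:  towers=[B/A; D; E/C; G] holding=F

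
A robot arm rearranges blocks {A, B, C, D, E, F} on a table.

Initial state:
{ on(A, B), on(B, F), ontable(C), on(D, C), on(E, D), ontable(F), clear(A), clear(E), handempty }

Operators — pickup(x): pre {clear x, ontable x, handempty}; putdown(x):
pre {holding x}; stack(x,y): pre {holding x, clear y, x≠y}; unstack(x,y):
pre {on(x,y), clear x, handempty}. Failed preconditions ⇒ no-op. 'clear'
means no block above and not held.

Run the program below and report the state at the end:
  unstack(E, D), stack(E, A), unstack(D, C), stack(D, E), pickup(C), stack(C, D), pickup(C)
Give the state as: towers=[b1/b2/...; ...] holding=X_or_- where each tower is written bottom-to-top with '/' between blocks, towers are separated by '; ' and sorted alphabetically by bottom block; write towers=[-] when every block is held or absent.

towers=[F/B/A/E/D/C] holding=-

step 1 (unstack(E, D)): towers=[C/D; F/B/A] holding=E
step 2 (stack(E, A)): towers=[C/D; F/B/A/E] holding=-
step 3 (unstack(D, C)): towers=[C; F/B/A/E] holding=D
step 4 (stack(D, E)): towers=[C; F/B/A/E/D] holding=-
step 5 (pickup(C)): towers=[F/B/A/E/D] holding=C
step 6 (stack(C, D)): towers=[F/B/A/E/D/C] holding=-
step 7 (pickup(C)) [no-op]: towers=[F/B/A/E/D/C] holding=-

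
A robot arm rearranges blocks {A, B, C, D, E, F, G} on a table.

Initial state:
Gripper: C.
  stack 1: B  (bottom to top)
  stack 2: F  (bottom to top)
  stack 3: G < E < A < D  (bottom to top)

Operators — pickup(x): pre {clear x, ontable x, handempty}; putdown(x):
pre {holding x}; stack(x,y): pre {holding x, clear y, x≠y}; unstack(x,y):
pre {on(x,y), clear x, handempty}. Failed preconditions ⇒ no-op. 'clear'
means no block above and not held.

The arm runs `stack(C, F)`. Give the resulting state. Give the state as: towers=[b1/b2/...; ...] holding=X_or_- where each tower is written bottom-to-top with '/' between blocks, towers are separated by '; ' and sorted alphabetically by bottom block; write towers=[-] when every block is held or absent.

towers=[B; F/C; G/E/A/D] holding=-

before: towers=[B; F; G/E/A/D] holding=C
pre[stack(C, F)]: holding(C) ok, clear(F) ok, C≠F ok
all met → apply stack(C, F)
after:  towers=[B; F/C; G/E/A/D] holding=-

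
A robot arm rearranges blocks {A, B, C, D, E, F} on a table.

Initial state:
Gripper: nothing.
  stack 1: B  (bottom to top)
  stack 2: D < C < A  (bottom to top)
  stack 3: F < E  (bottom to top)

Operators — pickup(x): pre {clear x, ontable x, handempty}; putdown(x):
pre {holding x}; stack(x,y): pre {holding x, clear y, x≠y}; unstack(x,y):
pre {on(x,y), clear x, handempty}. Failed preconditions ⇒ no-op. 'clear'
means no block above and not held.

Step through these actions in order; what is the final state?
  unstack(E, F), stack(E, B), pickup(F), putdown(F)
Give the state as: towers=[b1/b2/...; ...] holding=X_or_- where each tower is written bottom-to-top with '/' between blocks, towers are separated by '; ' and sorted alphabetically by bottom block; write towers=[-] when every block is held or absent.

towers=[B/E; D/C/A; F] holding=-

step 1 (unstack(E, F)): towers=[B; D/C/A; F] holding=E
step 2 (stack(E, B)): towers=[B/E; D/C/A; F] holding=-
step 3 (pickup(F)): towers=[B/E; D/C/A] holding=F
step 4 (putdown(F)): towers=[B/E; D/C/A; F] holding=-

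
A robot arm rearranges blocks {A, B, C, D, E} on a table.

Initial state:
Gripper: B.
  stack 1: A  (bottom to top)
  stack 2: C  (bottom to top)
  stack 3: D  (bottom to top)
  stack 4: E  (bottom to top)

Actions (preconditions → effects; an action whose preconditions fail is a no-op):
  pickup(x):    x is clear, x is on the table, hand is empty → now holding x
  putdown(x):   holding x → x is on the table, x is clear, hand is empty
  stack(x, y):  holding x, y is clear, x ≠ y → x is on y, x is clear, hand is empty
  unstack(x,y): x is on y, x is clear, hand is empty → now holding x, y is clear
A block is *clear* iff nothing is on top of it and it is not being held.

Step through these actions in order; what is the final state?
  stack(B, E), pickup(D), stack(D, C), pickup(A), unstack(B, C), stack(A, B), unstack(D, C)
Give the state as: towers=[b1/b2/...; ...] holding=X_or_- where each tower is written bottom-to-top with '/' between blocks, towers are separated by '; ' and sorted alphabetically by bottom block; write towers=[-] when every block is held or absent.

towers=[C; E/B/A] holding=D

step 1 (stack(B, E)): towers=[A; C; D; E/B] holding=-
step 2 (pickup(D)): towers=[A; C; E/B] holding=D
step 3 (stack(D, C)): towers=[A; C/D; E/B] holding=-
step 4 (pickup(A)): towers=[C/D; E/B] holding=A
step 5 (unstack(B, C)) [no-op]: towers=[C/D; E/B] holding=A
step 6 (stack(A, B)): towers=[C/D; E/B/A] holding=-
step 7 (unstack(D, C)): towers=[C; E/B/A] holding=D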